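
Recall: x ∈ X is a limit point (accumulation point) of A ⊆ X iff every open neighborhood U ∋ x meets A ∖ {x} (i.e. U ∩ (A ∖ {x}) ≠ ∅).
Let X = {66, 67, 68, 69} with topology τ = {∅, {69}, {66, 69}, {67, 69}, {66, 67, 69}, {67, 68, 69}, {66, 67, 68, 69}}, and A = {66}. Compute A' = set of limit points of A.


A' = ∅

For each x ∈ X, list the open sets U ∈ τ with x ∈ U, then check whether U ∩ (A ∖ {x}) ≠ ∅ for every such U.
  x = 66: open {66, 69} ∋ x has {66, 69} ∩ (A ∖ {66}) = ∅, so x is NOT a limit point.
  x = 67: open {67, 69} ∋ x has {67, 69} ∩ (A ∖ {67}) = ∅, so x is NOT a limit point.
  x = 68: open {67, 68, 69} ∋ x has {67, 68, 69} ∩ (A ∖ {68}) = ∅, so x is NOT a limit point.
  x = 69: open {69} ∋ x has {69} ∩ (A ∖ {69}) = ∅, so x is NOT a limit point.
Collecting: A' = ∅.


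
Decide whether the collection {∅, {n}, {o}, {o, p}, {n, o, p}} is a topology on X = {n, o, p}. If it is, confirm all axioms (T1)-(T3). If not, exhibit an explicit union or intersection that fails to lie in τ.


τ is NOT a topology on X.

Axiom (T1): ∅ ∈ τ? Yes; X ∈ τ? Yes.
Axiom (T2/T3): check pairwise unions and intersections of members of τ.
Counterexample for (T2): {n} ∪ {o} = {n, o} ∉ τ. Therefore τ is NOT a topology.


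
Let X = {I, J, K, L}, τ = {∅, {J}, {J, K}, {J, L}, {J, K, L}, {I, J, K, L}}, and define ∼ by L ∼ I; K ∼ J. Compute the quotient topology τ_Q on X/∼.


X/∼ = {[I=L], [J=K]}; |τ_Q| = 3.

Equivalence classes: [I=L], [J=K].
Quotient map π: X → X/∼ sends I ↦ [I=L], J ↦ [J=K], K ↦ [J=K], L ↦ [I=L].
For each subset V ⊆ X/∼, compute π^{-1}(V) ⊆ X and check whether π^{-1}(V) ∈ τ. V is open in τ_Q iff π^{-1}(V) ∈ τ.
  V = {}: π^{-1}(V) = ∅ ∈ τ ✓.
  V = {[I=L]}: π^{-1}(V) = {I, L} ∉ τ ✗.
  V = {[J=K]}: π^{-1}(V) = {J, K} ∈ τ ✓.
  V = {[I=L], [J=K]}: π^{-1}(V) = {I, J, K, L} ∈ τ ✓.
Open sets in the quotient: τ_Q = {{}, {[J=K]}, {[I=L], [J=K]}} (3 elements).


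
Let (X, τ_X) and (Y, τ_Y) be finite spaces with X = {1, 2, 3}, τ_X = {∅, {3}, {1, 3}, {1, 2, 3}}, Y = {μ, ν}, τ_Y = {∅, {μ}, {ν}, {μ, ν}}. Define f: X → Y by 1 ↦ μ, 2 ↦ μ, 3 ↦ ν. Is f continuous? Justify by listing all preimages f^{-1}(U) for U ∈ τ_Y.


f is NOT continuous.

Compute f^{-1}(U) for each U ∈ τ_Y:
  U = ∅: f^{-1}(U) = ∅ ∈ τ_X ✓.
  U = {μ}: f^{-1}(U) = {1, 2} ∉ τ_X ✗.
  U = {ν}: f^{-1}(U) = {3} ∈ τ_X ✓.
  U = {μ, ν}: f^{-1}(U) = {1, 2, 3} ∈ τ_X ✓.
Found U = {μ} with f^{-1}(U) = {1, 2} not in τ_X. Therefore f is NOT continuous.


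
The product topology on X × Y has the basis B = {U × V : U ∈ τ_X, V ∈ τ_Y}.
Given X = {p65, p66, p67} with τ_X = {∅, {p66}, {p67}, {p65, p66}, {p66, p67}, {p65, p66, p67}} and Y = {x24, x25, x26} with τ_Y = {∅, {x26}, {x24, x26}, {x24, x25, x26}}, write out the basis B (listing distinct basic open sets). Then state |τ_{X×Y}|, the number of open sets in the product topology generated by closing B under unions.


Basis B = {∅ × ∅, {p66} × {x26}, {p67} × {x26}, {p65, p66} × {x26}, {p66} × {x24, x26}, {p66, p67} × {x26}, {p67} × {x24, x26}, {p65, p66, p67} × {x26}, {p66} × {x24, x25, x26}, {p67} × {x24, x25, x26}, {p65, p66} × {x24, x26}, {p66, p67} × {x24, x26}, {p65, p66} × {x24, x25, x26}, {p65, p66, p67} × {x24, x26}, {p66, p67} × {x24, x25, x26}, {p65, p66, p67} × {x24, x25, x26}}; |τ_{X×Y}| = 40.

Enumerate products U × V with U ∈ τ_X, V ∈ τ_Y (deduplicated):
  ∅ × ∅ = {} (∅)
  {p66} × {x26} = {(p66,x26)}
  {p67} × {x26} = {(p67,x26)}
  {p65, p66} × {x26} = {(p65,x26), (p66,x26)}
  {p66} × {x24, x26} = {(p66,x24), (p66,x26)}
  {p66, p67} × {x26} = {(p66,x26), (p67,x26)}
  {p67} × {x24, x26} = {(p67,x24), (p67,x26)}
  {p65, p66, p67} × {x26} = {(p65,x26), (p66,x26), (p67,x26)}
  {p66} × {x24, x25, x26} = {(p66,x24), (p66,x25), (p66,x26)}
  {p67} × {x24, x25, x26} = {(p67,x24), (p67,x25), (p67,x26)}
  {p65, p66} × {x24, x26} = {(p65,x24), (p65,x26), (p66,x24), (p66,x26)}
  {p66, p67} × {x24, x26} = {(p66,x24), (p66,x26), (p67,x24), (p67,x26)}
  {p65, p66} × {x24, x25, x26} = {(p65,x24), (p65,x25), (p65,x26), (p66,x24), (p66,x25), (p66,x26)}
  {p65, p66, p67} × {x24, x26} = {(p65,x24), (p65,x26), (p66,x24), (p66,x26), (p67,x24), (p67,x26)}
  {p66, p67} × {x24, x25, x26} = {(p66,x24), (p66,x25), (p66,x26), (p67,x24), (p67,x25), (p67,x26)}
  {p65, p66, p67} × {x24, x25, x26} = {(p65,x24), (p65,x25), (p65,x26), (p66,x24), (p66,x25), (p66,x26), (p67,x24), (p67,x25), (p67,x26)}
These 16 distinct sets form the basis B.
Close under arbitrary unions to get τ_{X×Y}; counting gives |τ_{X×Y}| = 40.


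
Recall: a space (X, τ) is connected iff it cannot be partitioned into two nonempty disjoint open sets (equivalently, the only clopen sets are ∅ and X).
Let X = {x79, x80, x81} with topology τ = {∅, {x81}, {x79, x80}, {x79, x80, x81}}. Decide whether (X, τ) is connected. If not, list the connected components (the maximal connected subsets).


(X, τ) is disconnected; components = [{x81}, {x79, x80}].

Find clopen sets (U ∈ τ with X ∖ U ∈ τ):
  U = ∅, X ∖ U = {x79, x80, x81} — both open, so U is clopen.
  U = {x81}, X ∖ U = {x79, x80} — both open, so U is clopen.
  U = {x79, x80}, X ∖ U = {x81} — both open, so U is clopen.
  U = {x79, x80, x81}, X ∖ U = ∅ — both open, so U is clopen.
Nontrivial clopen(s) exist: e.g. {x81}. So (X, τ) is disconnected.
Compute connected components by grouping points that agree on all clopens:
  component: {x81}
  component: {x79, x80}


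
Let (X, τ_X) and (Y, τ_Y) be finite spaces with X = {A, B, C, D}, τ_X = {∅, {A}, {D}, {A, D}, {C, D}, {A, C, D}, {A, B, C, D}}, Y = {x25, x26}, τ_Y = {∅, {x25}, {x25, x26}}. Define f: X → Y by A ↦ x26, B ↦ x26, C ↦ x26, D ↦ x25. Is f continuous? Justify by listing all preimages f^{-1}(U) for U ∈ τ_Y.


f IS continuous.

Compute f^{-1}(U) for each U ∈ τ_Y:
  U = ∅: f^{-1}(U) = ∅ ∈ τ_X ✓.
  U = {x25}: f^{-1}(U) = {D} ∈ τ_X ✓.
  U = {x25, x26}: f^{-1}(U) = {A, B, C, D} ∈ τ_X ✓.
Every preimage lies in τ_X, so f IS continuous.


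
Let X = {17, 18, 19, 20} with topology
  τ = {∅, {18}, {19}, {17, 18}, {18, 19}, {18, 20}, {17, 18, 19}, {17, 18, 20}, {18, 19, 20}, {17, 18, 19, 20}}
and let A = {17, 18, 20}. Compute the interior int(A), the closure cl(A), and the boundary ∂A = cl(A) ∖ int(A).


int(A) = {17, 18, 20}, cl(A) = {17, 18, 20}, ∂A = ∅.

Closed sets in (X, τ) are complements of opens:
  closed(X, τ) = {∅, {17}, {19}, {20}, {17, 19}, {17, 20}, {19, 20}, {17, 18, 20}, {17, 19, 20}, {17, 18, 19, 20}}.
int(A) = ⋃ {U ∈ τ : U ⊆ A}. Opens contained in A: ∅, {18}, {17, 18}, {18, 20}, {17, 18, 20}.
Taking the union of these: int(A) = {17, 18, 20}.
cl(A) = ⋂ {C closed : A ⊆ C}. Closed sets containing A: {17, 18, 20}, {17, 18, 19, 20}.
Intersecting these: cl(A) = {17, 18, 20}.
∂A = cl(A) ∖ int(A) = {17, 18, 20} ∖ {17, 18, 20} = ∅.


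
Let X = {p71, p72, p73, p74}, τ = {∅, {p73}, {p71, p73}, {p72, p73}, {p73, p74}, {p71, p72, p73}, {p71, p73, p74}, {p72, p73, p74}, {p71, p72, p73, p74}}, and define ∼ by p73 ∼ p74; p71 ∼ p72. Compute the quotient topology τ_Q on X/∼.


X/∼ = {[p71=p72], [p73=p74]}; |τ_Q| = 3.

Equivalence classes: [p71=p72], [p73=p74].
Quotient map π: X → X/∼ sends p71 ↦ [p71=p72], p72 ↦ [p71=p72], p73 ↦ [p73=p74], p74 ↦ [p73=p74].
For each subset V ⊆ X/∼, compute π^{-1}(V) ⊆ X and check whether π^{-1}(V) ∈ τ. V is open in τ_Q iff π^{-1}(V) ∈ τ.
  V = {}: π^{-1}(V) = ∅ ∈ τ ✓.
  V = {[p71=p72]}: π^{-1}(V) = {p71, p72} ∉ τ ✗.
  V = {[p73=p74]}: π^{-1}(V) = {p73, p74} ∈ τ ✓.
  V = {[p71=p72], [p73=p74]}: π^{-1}(V) = {p71, p72, p73, p74} ∈ τ ✓.
Open sets in the quotient: τ_Q = {{}, {[p73=p74]}, {[p71=p72], [p73=p74]}} (3 elements).


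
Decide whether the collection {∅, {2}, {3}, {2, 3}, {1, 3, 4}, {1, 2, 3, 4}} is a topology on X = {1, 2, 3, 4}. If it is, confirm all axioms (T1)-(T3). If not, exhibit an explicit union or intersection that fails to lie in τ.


τ IS a topology on X.

Axiom (T1): ∅ ∈ τ? Yes; X ∈ τ? Yes.
Axiom (T2/T3): check pairwise unions and intersections of members of τ.
All pairwise intersections and unions checked — each lies in τ. Therefore τ satisfies (T1), (T2), (T3): it IS a topology on X.


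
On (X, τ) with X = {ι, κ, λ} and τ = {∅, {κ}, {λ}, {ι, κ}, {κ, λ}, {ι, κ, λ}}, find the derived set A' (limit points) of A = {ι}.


A' = ∅

For each x ∈ X, list the open sets U ∈ τ with x ∈ U, then check whether U ∩ (A ∖ {x}) ≠ ∅ for every such U.
  x = ι: open {ι, κ} ∋ x has {ι, κ} ∩ (A ∖ {ι}) = ∅, so x is NOT a limit point.
  x = κ: open {κ} ∋ x has {κ} ∩ (A ∖ {κ}) = ∅, so x is NOT a limit point.
  x = λ: open {λ} ∋ x has {λ} ∩ (A ∖ {λ}) = ∅, so x is NOT a limit point.
Collecting: A' = ∅.


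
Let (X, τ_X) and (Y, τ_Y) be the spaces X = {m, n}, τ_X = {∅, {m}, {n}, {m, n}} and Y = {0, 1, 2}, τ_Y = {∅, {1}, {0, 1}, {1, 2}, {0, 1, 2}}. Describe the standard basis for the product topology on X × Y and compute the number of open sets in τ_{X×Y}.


Basis B = {∅ × ∅, {m} × {1}, {n} × {1}, {m} × {0, 1}, {m} × {1, 2}, {m, n} × {1}, {n} × {0, 1}, {n} × {1, 2}, {m} × {0, 1, 2}, {n} × {0, 1, 2}, {m, n} × {0, 1}, {m, n} × {1, 2}, {m, n} × {0, 1, 2}}; |τ_{X×Y}| = 25.

Enumerate products U × V with U ∈ τ_X, V ∈ τ_Y (deduplicated):
  ∅ × ∅ = {} (∅)
  {m} × {1} = {(m,1)}
  {n} × {1} = {(n,1)}
  {m} × {0, 1} = {(m,0), (m,1)}
  {m} × {1, 2} = {(m,1), (m,2)}
  {m, n} × {1} = {(m,1), (n,1)}
  {n} × {0, 1} = {(n,0), (n,1)}
  {n} × {1, 2} = {(n,1), (n,2)}
  {m} × {0, 1, 2} = {(m,0), (m,1), (m,2)}
  {n} × {0, 1, 2} = {(n,0), (n,1), (n,2)}
  {m, n} × {0, 1} = {(m,0), (m,1), (n,0), (n,1)}
  {m, n} × {1, 2} = {(m,1), (m,2), (n,1), (n,2)}
  {m, n} × {0, 1, 2} = {(m,0), (m,1), (m,2), (n,0), (n,1), (n,2)}
These 13 distinct sets form the basis B.
Close under arbitrary unions to get τ_{X×Y}; counting gives |τ_{X×Y}| = 25.


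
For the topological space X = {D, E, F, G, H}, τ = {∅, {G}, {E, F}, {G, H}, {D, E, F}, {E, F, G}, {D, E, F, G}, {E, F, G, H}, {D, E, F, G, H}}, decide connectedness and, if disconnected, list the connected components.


(X, τ) is disconnected; components = [{G, H}, {D, E, F}].

Find clopen sets (U ∈ τ with X ∖ U ∈ τ):
  U = ∅, X ∖ U = {D, E, F, G, H} — both open, so U is clopen.
  U = {G, H}, X ∖ U = {D, E, F} — both open, so U is clopen.
  U = {D, E, F}, X ∖ U = {G, H} — both open, so U is clopen.
  U = {D, E, F, G, H}, X ∖ U = ∅ — both open, so U is clopen.
Nontrivial clopen(s) exist: e.g. {D, E, F}. So (X, τ) is disconnected.
Compute connected components by grouping points that agree on all clopens:
  component: {G, H}
  component: {D, E, F}


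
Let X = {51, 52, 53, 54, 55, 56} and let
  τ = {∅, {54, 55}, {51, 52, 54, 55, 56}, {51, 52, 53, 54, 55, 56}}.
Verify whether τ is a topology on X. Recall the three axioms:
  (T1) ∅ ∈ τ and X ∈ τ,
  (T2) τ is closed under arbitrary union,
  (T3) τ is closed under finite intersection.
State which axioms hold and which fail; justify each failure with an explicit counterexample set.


τ IS a topology on X.

Axiom (T1): ∅ ∈ τ? Yes; X ∈ τ? Yes.
Axiom (T2/T3): check pairwise unions and intersections of members of τ.
All pairwise intersections and unions checked — each lies in τ. Therefore τ satisfies (T1), (T2), (T3): it IS a topology on X.


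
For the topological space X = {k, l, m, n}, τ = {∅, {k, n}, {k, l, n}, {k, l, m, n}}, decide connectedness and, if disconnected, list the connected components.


(X, τ) is connected.

Find clopen sets (U ∈ τ with X ∖ U ∈ τ):
  U = ∅, X ∖ U = {k, l, m, n} — both open, so U is clopen.
  U = {k, l, m, n}, X ∖ U = ∅ — both open, so U is clopen.
Only trivial clopens (∅ and X) exist, so (X, τ) is connected.
Compute connected components by grouping points that agree on all clopens:
  component: {k, l, m, n}


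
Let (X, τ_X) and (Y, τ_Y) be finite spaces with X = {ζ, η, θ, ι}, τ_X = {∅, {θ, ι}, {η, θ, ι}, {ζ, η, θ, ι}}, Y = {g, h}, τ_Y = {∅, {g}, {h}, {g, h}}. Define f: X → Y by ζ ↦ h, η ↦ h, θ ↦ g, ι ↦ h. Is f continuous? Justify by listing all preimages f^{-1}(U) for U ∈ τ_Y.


f is NOT continuous.

Compute f^{-1}(U) for each U ∈ τ_Y:
  U = ∅: f^{-1}(U) = ∅ ∈ τ_X ✓.
  U = {g}: f^{-1}(U) = {θ} ∉ τ_X ✗.
  U = {h}: f^{-1}(U) = {ζ, η, ι} ∉ τ_X ✗.
  U = {g, h}: f^{-1}(U) = {ζ, η, θ, ι} ∈ τ_X ✓.
Found U = {g} with f^{-1}(U) = {θ} not in τ_X. Therefore f is NOT continuous.


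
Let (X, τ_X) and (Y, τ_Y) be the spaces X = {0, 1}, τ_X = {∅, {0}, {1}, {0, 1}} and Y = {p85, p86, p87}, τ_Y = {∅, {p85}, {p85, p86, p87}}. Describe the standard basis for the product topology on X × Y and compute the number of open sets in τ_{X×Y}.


Basis B = {∅ × ∅, {0} × {p85}, {1} × {p85}, {0, 1} × {p85}, {0} × {p85, p86, p87}, {1} × {p85, p86, p87}, {0, 1} × {p85, p86, p87}}; |τ_{X×Y}| = 9.

Enumerate products U × V with U ∈ τ_X, V ∈ τ_Y (deduplicated):
  ∅ × ∅ = {} (∅)
  {0} × {p85} = {(0,p85)}
  {1} × {p85} = {(1,p85)}
  {0, 1} × {p85} = {(0,p85), (1,p85)}
  {0} × {p85, p86, p87} = {(0,p85), (0,p86), (0,p87)}
  {1} × {p85, p86, p87} = {(1,p85), (1,p86), (1,p87)}
  {0, 1} × {p85, p86, p87} = {(0,p85), (0,p86), (0,p87), (1,p85), (1,p86), (1,p87)}
These 7 distinct sets form the basis B.
Close under arbitrary unions to get τ_{X×Y}; counting gives |τ_{X×Y}| = 9.


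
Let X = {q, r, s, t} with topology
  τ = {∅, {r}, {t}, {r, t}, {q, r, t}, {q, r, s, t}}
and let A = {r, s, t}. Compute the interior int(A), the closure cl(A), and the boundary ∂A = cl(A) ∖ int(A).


int(A) = {r, t}, cl(A) = {q, r, s, t}, ∂A = {q, s}.

Closed sets in (X, τ) are complements of opens:
  closed(X, τ) = {∅, {s}, {q, s}, {q, r, s}, {q, s, t}, {q, r, s, t}}.
int(A) = ⋃ {U ∈ τ : U ⊆ A}. Opens contained in A: ∅, {r}, {t}, {r, t}.
Taking the union of these: int(A) = {r, t}.
cl(A) = ⋂ {C closed : A ⊆ C}. Closed sets containing A: {q, r, s, t}.
Intersecting these: cl(A) = {q, r, s, t}.
∂A = cl(A) ∖ int(A) = {q, r, s, t} ∖ {r, t} = {q, s}.


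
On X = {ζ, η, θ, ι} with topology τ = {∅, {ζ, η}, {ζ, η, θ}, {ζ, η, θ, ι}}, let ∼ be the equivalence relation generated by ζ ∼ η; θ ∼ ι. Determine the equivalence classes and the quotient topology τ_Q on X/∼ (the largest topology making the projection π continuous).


X/∼ = {[ζ=η], [θ=ι]}; |τ_Q| = 3.

Equivalence classes: [ζ=η], [θ=ι].
Quotient map π: X → X/∼ sends ζ ↦ [ζ=η], η ↦ [ζ=η], θ ↦ [θ=ι], ι ↦ [θ=ι].
For each subset V ⊆ X/∼, compute π^{-1}(V) ⊆ X and check whether π^{-1}(V) ∈ τ. V is open in τ_Q iff π^{-1}(V) ∈ τ.
  V = {}: π^{-1}(V) = ∅ ∈ τ ✓.
  V = {[ζ=η]}: π^{-1}(V) = {ζ, η} ∈ τ ✓.
  V = {[θ=ι]}: π^{-1}(V) = {θ, ι} ∉ τ ✗.
  V = {[ζ=η], [θ=ι]}: π^{-1}(V) = {ζ, η, θ, ι} ∈ τ ✓.
Open sets in the quotient: τ_Q = {{}, {[ζ=η]}, {[ζ=η], [θ=ι]}} (3 elements).


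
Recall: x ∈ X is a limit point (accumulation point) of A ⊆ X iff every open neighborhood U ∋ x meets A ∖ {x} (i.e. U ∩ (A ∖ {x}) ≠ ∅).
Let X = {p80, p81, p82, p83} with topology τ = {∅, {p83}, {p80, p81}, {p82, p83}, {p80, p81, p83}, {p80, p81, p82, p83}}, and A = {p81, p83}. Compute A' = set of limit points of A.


A' = {p80, p82}

For each x ∈ X, list the open sets U ∈ τ with x ∈ U, then check whether U ∩ (A ∖ {x}) ≠ ∅ for every such U.
  x = p80: opens ∋ x are {p80, p81}, {p80, p81, p83}, {p80, p81, p82, p83}; each meets A ∖ {p80}, so x IS a limit point.
  x = p81: open {p80, p81} ∋ x has {p80, p81} ∩ (A ∖ {p81}) = ∅, so x is NOT a limit point.
  x = p82: opens ∋ x are {p82, p83}, {p80, p81, p82, p83}; each meets A ∖ {p82}, so x IS a limit point.
  x = p83: open {p83} ∋ x has {p83} ∩ (A ∖ {p83}) = ∅, so x is NOT a limit point.
Collecting: A' = {p80, p82}.


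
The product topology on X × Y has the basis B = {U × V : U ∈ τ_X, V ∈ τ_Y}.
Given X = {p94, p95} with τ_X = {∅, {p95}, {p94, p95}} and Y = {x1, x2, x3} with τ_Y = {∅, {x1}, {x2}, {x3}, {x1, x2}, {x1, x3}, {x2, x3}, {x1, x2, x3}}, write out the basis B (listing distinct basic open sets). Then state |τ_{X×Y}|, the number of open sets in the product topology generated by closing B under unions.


Basis B = {∅ × ∅, {p95} × {x1}, {p95} × {x2}, {p95} × {x3}, {p94, p95} × {x1}, {p94, p95} × {x2}, {p94, p95} × {x3}, {p95} × {x1, x2}, {p95} × {x1, x3}, {p95} × {x2, x3}, {p95} × {x1, x2, x3}, {p94, p95} × {x1, x2}, {p94, p95} × {x1, x3}, {p94, p95} × {x2, x3}, {p94, p95} × {x1, x2, x3}}; |τ_{X×Y}| = 27.

Enumerate products U × V with U ∈ τ_X, V ∈ τ_Y (deduplicated):
  ∅ × ∅ = {} (∅)
  {p95} × {x1} = {(p95,x1)}
  {p95} × {x2} = {(p95,x2)}
  {p95} × {x3} = {(p95,x3)}
  {p94, p95} × {x1} = {(p94,x1), (p95,x1)}
  {p94, p95} × {x2} = {(p94,x2), (p95,x2)}
  {p94, p95} × {x3} = {(p94,x3), (p95,x3)}
  {p95} × {x1, x2} = {(p95,x1), (p95,x2)}
  {p95} × {x1, x3} = {(p95,x1), (p95,x3)}
  {p95} × {x2, x3} = {(p95,x2), (p95,x3)}
  {p95} × {x1, x2, x3} = {(p95,x1), (p95,x2), (p95,x3)}
  {p94, p95} × {x1, x2} = {(p94,x1), (p94,x2), (p95,x1), (p95,x2)}
  {p94, p95} × {x1, x3} = {(p94,x1), (p94,x3), (p95,x1), (p95,x3)}
  {p94, p95} × {x2, x3} = {(p94,x2), (p94,x3), (p95,x2), (p95,x3)}
  {p94, p95} × {x1, x2, x3} = {(p94,x1), (p94,x2), (p94,x3), (p95,x1), (p95,x2), (p95,x3)}
These 15 distinct sets form the basis B.
Close under arbitrary unions to get τ_{X×Y}; counting gives |τ_{X×Y}| = 27.


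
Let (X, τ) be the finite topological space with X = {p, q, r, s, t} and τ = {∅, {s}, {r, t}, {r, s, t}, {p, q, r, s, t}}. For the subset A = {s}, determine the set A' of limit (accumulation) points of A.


A' = {p, q}

For each x ∈ X, list the open sets U ∈ τ with x ∈ U, then check whether U ∩ (A ∖ {x}) ≠ ∅ for every such U.
  x = p: opens ∋ x are {p, q, r, s, t}; each meets A ∖ {p}, so x IS a limit point.
  x = q: opens ∋ x are {p, q, r, s, t}; each meets A ∖ {q}, so x IS a limit point.
  x = r: open {r, t} ∋ x has {r, t} ∩ (A ∖ {r}) = ∅, so x is NOT a limit point.
  x = s: open {s} ∋ x has {s} ∩ (A ∖ {s}) = ∅, so x is NOT a limit point.
  x = t: open {r, t} ∋ x has {r, t} ∩ (A ∖ {t}) = ∅, so x is NOT a limit point.
Collecting: A' = {p, q}.


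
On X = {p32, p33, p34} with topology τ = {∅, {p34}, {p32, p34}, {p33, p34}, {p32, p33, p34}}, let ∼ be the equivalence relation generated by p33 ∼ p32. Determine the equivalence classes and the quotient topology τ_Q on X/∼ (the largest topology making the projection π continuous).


X/∼ = {[p32=p33], [p34]}; |τ_Q| = 3.

Equivalence classes: [p32=p33], [p34].
Quotient map π: X → X/∼ sends p32 ↦ [p32=p33], p33 ↦ [p32=p33], p34 ↦ [p34].
For each subset V ⊆ X/∼, compute π^{-1}(V) ⊆ X and check whether π^{-1}(V) ∈ τ. V is open in τ_Q iff π^{-1}(V) ∈ τ.
  V = {}: π^{-1}(V) = ∅ ∈ τ ✓.
  V = {[p32=p33]}: π^{-1}(V) = {p32, p33} ∉ τ ✗.
  V = {[p34]}: π^{-1}(V) = {p34} ∈ τ ✓.
  V = {[p32=p33], [p34]}: π^{-1}(V) = {p32, p33, p34} ∈ τ ✓.
Open sets in the quotient: τ_Q = {{}, {[p34]}, {[p32=p33], [p34]}} (3 elements).


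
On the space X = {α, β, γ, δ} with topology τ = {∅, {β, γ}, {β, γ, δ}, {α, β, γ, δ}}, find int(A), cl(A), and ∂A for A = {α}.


int(A) = ∅, cl(A) = {α}, ∂A = {α}.

Closed sets in (X, τ) are complements of opens:
  closed(X, τ) = {∅, {α}, {α, δ}, {α, β, γ, δ}}.
int(A) = ⋃ {U ∈ τ : U ⊆ A}. Opens contained in A: ∅.
Taking the union of these: int(A) = ∅.
cl(A) = ⋂ {C closed : A ⊆ C}. Closed sets containing A: {α}, {α, δ}, {α, β, γ, δ}.
Intersecting these: cl(A) = {α}.
∂A = cl(A) ∖ int(A) = {α} ∖ ∅ = {α}.


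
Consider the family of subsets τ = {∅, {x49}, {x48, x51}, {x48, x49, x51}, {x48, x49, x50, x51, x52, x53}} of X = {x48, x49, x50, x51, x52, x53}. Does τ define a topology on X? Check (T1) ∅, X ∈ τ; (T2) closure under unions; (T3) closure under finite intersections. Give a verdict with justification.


τ IS a topology on X.

Axiom (T1): ∅ ∈ τ? Yes; X ∈ τ? Yes.
Axiom (T2/T3): check pairwise unions and intersections of members of τ.
All pairwise intersections and unions checked — each lies in τ. Therefore τ satisfies (T1), (T2), (T3): it IS a topology on X.


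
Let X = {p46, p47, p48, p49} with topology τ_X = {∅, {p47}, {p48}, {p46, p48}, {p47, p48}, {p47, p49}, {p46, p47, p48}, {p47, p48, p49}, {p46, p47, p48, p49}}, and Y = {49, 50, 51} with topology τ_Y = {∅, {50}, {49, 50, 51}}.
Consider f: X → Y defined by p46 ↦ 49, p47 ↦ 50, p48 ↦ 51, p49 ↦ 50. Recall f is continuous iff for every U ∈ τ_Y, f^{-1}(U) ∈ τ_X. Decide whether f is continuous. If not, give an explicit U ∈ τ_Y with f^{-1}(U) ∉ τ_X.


f IS continuous.

Compute f^{-1}(U) for each U ∈ τ_Y:
  U = ∅: f^{-1}(U) = ∅ ∈ τ_X ✓.
  U = {50}: f^{-1}(U) = {p47, p49} ∈ τ_X ✓.
  U = {49, 50, 51}: f^{-1}(U) = {p46, p47, p48, p49} ∈ τ_X ✓.
Every preimage lies in τ_X, so f IS continuous.


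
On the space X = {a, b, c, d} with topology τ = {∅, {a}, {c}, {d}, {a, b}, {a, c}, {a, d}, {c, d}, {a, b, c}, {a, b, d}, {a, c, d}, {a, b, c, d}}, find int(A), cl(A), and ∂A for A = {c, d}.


int(A) = {c, d}, cl(A) = {c, d}, ∂A = ∅.

Closed sets in (X, τ) are complements of opens:
  closed(X, τ) = {∅, {b}, {c}, {d}, {a, b}, {b, c}, {b, d}, {c, d}, {a, b, c}, {a, b, d}, {b, c, d}, {a, b, c, d}}.
int(A) = ⋃ {U ∈ τ : U ⊆ A}. Opens contained in A: ∅, {c}, {d}, {c, d}.
Taking the union of these: int(A) = {c, d}.
cl(A) = ⋂ {C closed : A ⊆ C}. Closed sets containing A: {c, d}, {b, c, d}, {a, b, c, d}.
Intersecting these: cl(A) = {c, d}.
∂A = cl(A) ∖ int(A) = {c, d} ∖ {c, d} = ∅.


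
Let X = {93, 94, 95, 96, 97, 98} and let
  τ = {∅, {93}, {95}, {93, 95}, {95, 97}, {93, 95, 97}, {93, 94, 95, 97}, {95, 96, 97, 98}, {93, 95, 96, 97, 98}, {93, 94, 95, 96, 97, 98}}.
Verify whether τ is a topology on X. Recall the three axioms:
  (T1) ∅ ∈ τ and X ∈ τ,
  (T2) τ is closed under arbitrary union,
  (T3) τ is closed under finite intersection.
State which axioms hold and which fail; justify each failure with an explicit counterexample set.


τ IS a topology on X.

Axiom (T1): ∅ ∈ τ? Yes; X ∈ τ? Yes.
Axiom (T2/T3): check pairwise unions and intersections of members of τ.
All pairwise intersections and unions checked — each lies in τ. Therefore τ satisfies (T1), (T2), (T3): it IS a topology on X.


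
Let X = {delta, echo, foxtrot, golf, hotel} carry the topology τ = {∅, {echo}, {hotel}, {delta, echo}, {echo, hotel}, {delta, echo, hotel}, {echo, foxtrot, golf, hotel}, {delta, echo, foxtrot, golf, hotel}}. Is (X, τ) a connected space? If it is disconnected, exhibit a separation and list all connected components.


(X, τ) is connected.

Find clopen sets (U ∈ τ with X ∖ U ∈ τ):
  U = ∅, X ∖ U = {delta, echo, foxtrot, golf, hotel} — both open, so U is clopen.
  U = {delta, echo, foxtrot, golf, hotel}, X ∖ U = ∅ — both open, so U is clopen.
Only trivial clopens (∅ and X) exist, so (X, τ) is connected.
Compute connected components by grouping points that agree on all clopens:
  component: {delta, echo, foxtrot, golf, hotel}


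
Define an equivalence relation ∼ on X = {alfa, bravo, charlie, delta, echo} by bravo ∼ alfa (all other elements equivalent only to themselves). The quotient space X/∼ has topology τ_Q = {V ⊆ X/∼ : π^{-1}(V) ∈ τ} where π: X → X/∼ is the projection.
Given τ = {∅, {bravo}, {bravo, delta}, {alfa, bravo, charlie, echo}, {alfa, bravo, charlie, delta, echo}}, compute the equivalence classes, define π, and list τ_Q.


X/∼ = {[alfa=bravo], [charlie], [delta], [echo]}; |τ_Q| = 3.

Equivalence classes: [alfa=bravo], [charlie], [delta], [echo].
Quotient map π: X → X/∼ sends alfa ↦ [alfa=bravo], bravo ↦ [alfa=bravo], charlie ↦ [charlie], delta ↦ [delta], echo ↦ [echo].
For each subset V ⊆ X/∼, compute π^{-1}(V) ⊆ X and check whether π^{-1}(V) ∈ τ. V is open in τ_Q iff π^{-1}(V) ∈ τ.
  V = {}: π^{-1}(V) = ∅ ∈ τ ✓.
  V = {[alfa=bravo]}: π^{-1}(V) = {alfa, bravo} ∉ τ ✗.
  V = {[charlie]}: π^{-1}(V) = {charlie} ∉ τ ✗.
  V = {[alfa=bravo], [charlie]}: π^{-1}(V) = {alfa, bravo, charlie} ∉ τ ✗.
  V = {[delta]}: π^{-1}(V) = {delta} ∉ τ ✗.
  V = {[alfa=bravo], [delta]}: π^{-1}(V) = {alfa, bravo, delta} ∉ τ ✗.
  V = {[charlie], [delta]}: π^{-1}(V) = {charlie, delta} ∉ τ ✗.
  V = {[alfa=bravo], [charlie], [delta]}: π^{-1}(V) = {alfa, bravo, charlie, delta} ∉ τ ✗.
  V = {[echo]}: π^{-1}(V) = {echo} ∉ τ ✗.
  V = {[alfa=bravo], [echo]}: π^{-1}(V) = {alfa, bravo, echo} ∉ τ ✗.
  V = {[charlie], [echo]}: π^{-1}(V) = {charlie, echo} ∉ τ ✗.
  V = {[alfa=bravo], [charlie], [echo]}: π^{-1}(V) = {alfa, bravo, charlie, echo} ∈ τ ✓.
  V = {[delta], [echo]}: π^{-1}(V) = {delta, echo} ∉ τ ✗.
  V = {[alfa=bravo], [delta], [echo]}: π^{-1}(V) = {alfa, bravo, delta, echo} ∉ τ ✗.
  V = {[charlie], [delta], [echo]}: π^{-1}(V) = {charlie, delta, echo} ∉ τ ✗.
  V = {[alfa=bravo], [charlie], [delta], [echo]}: π^{-1}(V) = {alfa, bravo, charlie, delta, echo} ∈ τ ✓.
Open sets in the quotient: τ_Q = {{}, {[alfa=bravo], [charlie], [echo]}, {[alfa=bravo], [charlie], [delta], [echo]}} (3 elements).


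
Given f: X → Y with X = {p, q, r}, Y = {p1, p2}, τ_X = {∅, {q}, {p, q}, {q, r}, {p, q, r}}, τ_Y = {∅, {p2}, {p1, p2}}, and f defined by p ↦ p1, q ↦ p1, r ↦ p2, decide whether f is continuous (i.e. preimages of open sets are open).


f is NOT continuous.

Compute f^{-1}(U) for each U ∈ τ_Y:
  U = ∅: f^{-1}(U) = ∅ ∈ τ_X ✓.
  U = {p2}: f^{-1}(U) = {r} ∉ τ_X ✗.
  U = {p1, p2}: f^{-1}(U) = {p, q, r} ∈ τ_X ✓.
Found U = {p2} with f^{-1}(U) = {r} not in τ_X. Therefore f is NOT continuous.


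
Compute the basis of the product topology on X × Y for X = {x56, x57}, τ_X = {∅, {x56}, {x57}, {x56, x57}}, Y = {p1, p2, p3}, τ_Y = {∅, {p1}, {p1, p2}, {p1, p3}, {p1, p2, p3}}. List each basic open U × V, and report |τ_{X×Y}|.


Basis B = {∅ × ∅, {x56} × {p1}, {x57} × {p1}, {x56} × {p1, p2}, {x56} × {p1, p3}, {x56, x57} × {p1}, {x57} × {p1, p2}, {x57} × {p1, p3}, {x56} × {p1, p2, p3}, {x57} × {p1, p2, p3}, {x56, x57} × {p1, p2}, {x56, x57} × {p1, p3}, {x56, x57} × {p1, p2, p3}}; |τ_{X×Y}| = 25.

Enumerate products U × V with U ∈ τ_X, V ∈ τ_Y (deduplicated):
  ∅ × ∅ = {} (∅)
  {x56} × {p1} = {(x56,p1)}
  {x57} × {p1} = {(x57,p1)}
  {x56} × {p1, p2} = {(x56,p1), (x56,p2)}
  {x56} × {p1, p3} = {(x56,p1), (x56,p3)}
  {x56, x57} × {p1} = {(x56,p1), (x57,p1)}
  {x57} × {p1, p2} = {(x57,p1), (x57,p2)}
  {x57} × {p1, p3} = {(x57,p1), (x57,p3)}
  {x56} × {p1, p2, p3} = {(x56,p1), (x56,p2), (x56,p3)}
  {x57} × {p1, p2, p3} = {(x57,p1), (x57,p2), (x57,p3)}
  {x56, x57} × {p1, p2} = {(x56,p1), (x56,p2), (x57,p1), (x57,p2)}
  {x56, x57} × {p1, p3} = {(x56,p1), (x56,p3), (x57,p1), (x57,p3)}
  {x56, x57} × {p1, p2, p3} = {(x56,p1), (x56,p2), (x56,p3), (x57,p1), (x57,p2), (x57,p3)}
These 13 distinct sets form the basis B.
Close under arbitrary unions to get τ_{X×Y}; counting gives |τ_{X×Y}| = 25.


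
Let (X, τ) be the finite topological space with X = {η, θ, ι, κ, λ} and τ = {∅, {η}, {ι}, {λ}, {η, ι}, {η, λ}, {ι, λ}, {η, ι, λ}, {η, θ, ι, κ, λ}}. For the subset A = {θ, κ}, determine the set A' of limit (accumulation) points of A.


A' = {θ, κ}

For each x ∈ X, list the open sets U ∈ τ with x ∈ U, then check whether U ∩ (A ∖ {x}) ≠ ∅ for every such U.
  x = η: open {η} ∋ x has {η} ∩ (A ∖ {η}) = ∅, so x is NOT a limit point.
  x = θ: opens ∋ x are {η, θ, ι, κ, λ}; each meets A ∖ {θ}, so x IS a limit point.
  x = ι: open {ι} ∋ x has {ι} ∩ (A ∖ {ι}) = ∅, so x is NOT a limit point.
  x = κ: opens ∋ x are {η, θ, ι, κ, λ}; each meets A ∖ {κ}, so x IS a limit point.
  x = λ: open {λ} ∋ x has {λ} ∩ (A ∖ {λ}) = ∅, so x is NOT a limit point.
Collecting: A' = {θ, κ}.


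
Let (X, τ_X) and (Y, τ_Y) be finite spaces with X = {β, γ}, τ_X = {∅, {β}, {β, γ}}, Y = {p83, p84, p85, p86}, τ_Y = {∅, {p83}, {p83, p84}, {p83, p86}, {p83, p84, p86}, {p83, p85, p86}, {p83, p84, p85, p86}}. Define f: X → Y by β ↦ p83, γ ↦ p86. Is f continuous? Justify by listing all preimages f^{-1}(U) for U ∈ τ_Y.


f IS continuous.

Compute f^{-1}(U) for each U ∈ τ_Y:
  U = ∅: f^{-1}(U) = ∅ ∈ τ_X ✓.
  U = {p83}: f^{-1}(U) = {β} ∈ τ_X ✓.
  U = {p83, p84}: f^{-1}(U) = {β} ∈ τ_X ✓.
  U = {p83, p86}: f^{-1}(U) = {β, γ} ∈ τ_X ✓.
  U = {p83, p84, p86}: f^{-1}(U) = {β, γ} ∈ τ_X ✓.
  U = {p83, p85, p86}: f^{-1}(U) = {β, γ} ∈ τ_X ✓.
  U = {p83, p84, p85, p86}: f^{-1}(U) = {β, γ} ∈ τ_X ✓.
Every preimage lies in τ_X, so f IS continuous.


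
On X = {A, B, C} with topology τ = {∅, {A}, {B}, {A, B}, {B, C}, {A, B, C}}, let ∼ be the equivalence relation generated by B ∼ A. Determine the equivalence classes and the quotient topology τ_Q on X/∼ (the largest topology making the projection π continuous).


X/∼ = {[A=B], [C]}; |τ_Q| = 3.

Equivalence classes: [A=B], [C].
Quotient map π: X → X/∼ sends A ↦ [A=B], B ↦ [A=B], C ↦ [C].
For each subset V ⊆ X/∼, compute π^{-1}(V) ⊆ X and check whether π^{-1}(V) ∈ τ. V is open in τ_Q iff π^{-1}(V) ∈ τ.
  V = {}: π^{-1}(V) = ∅ ∈ τ ✓.
  V = {[A=B]}: π^{-1}(V) = {A, B} ∈ τ ✓.
  V = {[C]}: π^{-1}(V) = {C} ∉ τ ✗.
  V = {[A=B], [C]}: π^{-1}(V) = {A, B, C} ∈ τ ✓.
Open sets in the quotient: τ_Q = {{}, {[A=B]}, {[A=B], [C]}} (3 elements).


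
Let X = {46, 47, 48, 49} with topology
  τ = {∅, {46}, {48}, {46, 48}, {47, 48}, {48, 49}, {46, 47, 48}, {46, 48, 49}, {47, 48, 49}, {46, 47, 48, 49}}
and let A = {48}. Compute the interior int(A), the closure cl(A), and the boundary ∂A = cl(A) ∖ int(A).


int(A) = {48}, cl(A) = {47, 48, 49}, ∂A = {47, 49}.

Closed sets in (X, τ) are complements of opens:
  closed(X, τ) = {∅, {46}, {47}, {49}, {46, 47}, {46, 49}, {47, 49}, {46, 47, 49}, {47, 48, 49}, {46, 47, 48, 49}}.
int(A) = ⋃ {U ∈ τ : U ⊆ A}. Opens contained in A: ∅, {48}.
Taking the union of these: int(A) = {48}.
cl(A) = ⋂ {C closed : A ⊆ C}. Closed sets containing A: {47, 48, 49}, {46, 47, 48, 49}.
Intersecting these: cl(A) = {47, 48, 49}.
∂A = cl(A) ∖ int(A) = {47, 48, 49} ∖ {48} = {47, 49}.


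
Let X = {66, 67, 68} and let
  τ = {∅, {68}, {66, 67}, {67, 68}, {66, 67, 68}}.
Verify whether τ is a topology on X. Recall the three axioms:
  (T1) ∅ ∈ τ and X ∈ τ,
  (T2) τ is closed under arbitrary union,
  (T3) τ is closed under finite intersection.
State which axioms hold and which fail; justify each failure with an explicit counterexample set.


τ is NOT a topology on X.

Axiom (T1): ∅ ∈ τ? Yes; X ∈ τ? Yes.
Axiom (T2/T3): check pairwise unions and intersections of members of τ.
Counterexample for (T3): {66, 67} ∩ {67, 68} = {67} ∉ τ. Therefore τ is NOT a topology.


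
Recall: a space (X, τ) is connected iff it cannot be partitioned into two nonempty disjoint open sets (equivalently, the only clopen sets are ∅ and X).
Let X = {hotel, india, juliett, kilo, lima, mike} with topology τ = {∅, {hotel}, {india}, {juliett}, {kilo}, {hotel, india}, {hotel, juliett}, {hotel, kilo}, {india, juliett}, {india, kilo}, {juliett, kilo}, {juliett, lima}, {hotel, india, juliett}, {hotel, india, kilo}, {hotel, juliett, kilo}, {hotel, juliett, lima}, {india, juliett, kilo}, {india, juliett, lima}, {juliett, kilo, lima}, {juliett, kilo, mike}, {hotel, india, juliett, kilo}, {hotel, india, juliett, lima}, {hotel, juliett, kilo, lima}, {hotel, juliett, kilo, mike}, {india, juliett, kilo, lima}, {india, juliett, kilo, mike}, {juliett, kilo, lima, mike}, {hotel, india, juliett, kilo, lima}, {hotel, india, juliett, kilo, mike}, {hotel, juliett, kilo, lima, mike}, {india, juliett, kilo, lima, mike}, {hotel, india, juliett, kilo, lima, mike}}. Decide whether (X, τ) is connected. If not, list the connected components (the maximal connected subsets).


(X, τ) is disconnected; components = [{hotel}, {india}, {juliett, kilo, lima, mike}].

Find clopen sets (U ∈ τ with X ∖ U ∈ τ):
  U = ∅, X ∖ U = {hotel, india, juliett, kilo, lima, mike} — both open, so U is clopen.
  U = {hotel}, X ∖ U = {india, juliett, kilo, lima, mike} — both open, so U is clopen.
  U = {india}, X ∖ U = {hotel, juliett, kilo, lima, mike} — both open, so U is clopen.
  U = {hotel, india}, X ∖ U = {juliett, kilo, lima, mike} — both open, so U is clopen.
  U = {juliett, kilo, lima, mike}, X ∖ U = {hotel, india} — both open, so U is clopen.
  U = {hotel, juliett, kilo, lima, mike}, X ∖ U = {india} — both open, so U is clopen.
  U = {india, juliett, kilo, lima, mike}, X ∖ U = {hotel} — both open, so U is clopen.
  U = {hotel, india, juliett, kilo, lima, mike}, X ∖ U = ∅ — both open, so U is clopen.
Nontrivial clopen(s) exist: e.g. {hotel, india}. So (X, τ) is disconnected.
Compute connected components by grouping points that agree on all clopens:
  component: {hotel}
  component: {india}
  component: {juliett, kilo, lima, mike}


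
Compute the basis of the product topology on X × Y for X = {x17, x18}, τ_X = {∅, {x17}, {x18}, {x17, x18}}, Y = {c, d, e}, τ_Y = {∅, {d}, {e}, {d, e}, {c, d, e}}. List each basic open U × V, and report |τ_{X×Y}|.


Basis B = {∅ × ∅, {x17} × {d}, {x17} × {e}, {x18} × {d}, {x18} × {e}, {x17} × {d, e}, {x17, x18} × {d}, {x17, x18} × {e}, {x18} × {d, e}, {x17} × {c, d, e}, {x18} × {c, d, e}, {x17, x18} × {d, e}, {x17, x18} × {c, d, e}}; |τ_{X×Y}| = 25.

Enumerate products U × V with U ∈ τ_X, V ∈ τ_Y (deduplicated):
  ∅ × ∅ = {} (∅)
  {x17} × {d} = {(x17,d)}
  {x17} × {e} = {(x17,e)}
  {x18} × {d} = {(x18,d)}
  {x18} × {e} = {(x18,e)}
  {x17} × {d, e} = {(x17,d), (x17,e)}
  {x17, x18} × {d} = {(x17,d), (x18,d)}
  {x17, x18} × {e} = {(x17,e), (x18,e)}
  {x18} × {d, e} = {(x18,d), (x18,e)}
  {x17} × {c, d, e} = {(x17,c), (x17,d), (x17,e)}
  {x18} × {c, d, e} = {(x18,c), (x18,d), (x18,e)}
  {x17, x18} × {d, e} = {(x17,d), (x17,e), (x18,d), (x18,e)}
  {x17, x18} × {c, d, e} = {(x17,c), (x17,d), (x17,e), (x18,c), (x18,d), (x18,e)}
These 13 distinct sets form the basis B.
Close under arbitrary unions to get τ_{X×Y}; counting gives |τ_{X×Y}| = 25.


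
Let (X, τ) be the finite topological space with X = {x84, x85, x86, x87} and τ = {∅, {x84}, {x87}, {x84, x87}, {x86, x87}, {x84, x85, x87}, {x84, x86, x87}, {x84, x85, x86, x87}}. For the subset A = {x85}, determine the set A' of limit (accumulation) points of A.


A' = ∅

For each x ∈ X, list the open sets U ∈ τ with x ∈ U, then check whether U ∩ (A ∖ {x}) ≠ ∅ for every such U.
  x = x84: open {x84} ∋ x has {x84} ∩ (A ∖ {x84}) = ∅, so x is NOT a limit point.
  x = x85: open {x84, x85, x87} ∋ x has {x84, x85, x87} ∩ (A ∖ {x85}) = ∅, so x is NOT a limit point.
  x = x86: open {x86, x87} ∋ x has {x86, x87} ∩ (A ∖ {x86}) = ∅, so x is NOT a limit point.
  x = x87: open {x87} ∋ x has {x87} ∩ (A ∖ {x87}) = ∅, so x is NOT a limit point.
Collecting: A' = ∅.


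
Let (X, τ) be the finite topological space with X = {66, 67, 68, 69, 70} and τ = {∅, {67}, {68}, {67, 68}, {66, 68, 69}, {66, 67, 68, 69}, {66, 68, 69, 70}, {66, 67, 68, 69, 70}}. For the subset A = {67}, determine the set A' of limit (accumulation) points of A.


A' = ∅

For each x ∈ X, list the open sets U ∈ τ with x ∈ U, then check whether U ∩ (A ∖ {x}) ≠ ∅ for every such U.
  x = 66: open {66, 68, 69} ∋ x has {66, 68, 69} ∩ (A ∖ {66}) = ∅, so x is NOT a limit point.
  x = 67: open {67} ∋ x has {67} ∩ (A ∖ {67}) = ∅, so x is NOT a limit point.
  x = 68: open {68} ∋ x has {68} ∩ (A ∖ {68}) = ∅, so x is NOT a limit point.
  x = 69: open {66, 68, 69} ∋ x has {66, 68, 69} ∩ (A ∖ {69}) = ∅, so x is NOT a limit point.
  x = 70: open {66, 68, 69, 70} ∋ x has {66, 68, 69, 70} ∩ (A ∖ {70}) = ∅, so x is NOT a limit point.
Collecting: A' = ∅.


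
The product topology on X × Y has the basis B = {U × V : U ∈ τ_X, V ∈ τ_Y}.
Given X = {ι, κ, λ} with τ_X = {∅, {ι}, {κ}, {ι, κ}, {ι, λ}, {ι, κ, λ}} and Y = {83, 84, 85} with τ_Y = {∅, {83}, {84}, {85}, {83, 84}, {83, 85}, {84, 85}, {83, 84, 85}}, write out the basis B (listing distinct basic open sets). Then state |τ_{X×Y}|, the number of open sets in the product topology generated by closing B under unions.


Basis B = {∅ × ∅, {ι} × {83}, {ι} × {84}, {ι} × {85}, {κ} × {83}, {κ} × {84}, {κ} × {85}, {ι} × {83, 84}, {ι} × {83, 85}, {ι, κ} × {83}, {ι, λ} × {83}, {ι} × {84, 85}, {ι, κ} × {84}, {ι, λ} × {84}, {ι, κ} × {85}, {ι, λ} × {85}, {κ} × {83, 84}, {κ} × {83, 85}, {κ} × {84, 85}, {ι} × {83, 84, 85}, {ι, κ, λ} × {83}, {ι, κ, λ} × {84}, {ι, κ, λ} × {85}, {κ} × {83, 84, 85}, {ι, κ} × {83, 84}, {ι, λ} × {83, 84}, {ι, κ} × {83, 85}, {ι, λ} × {83, 85}, {ι, κ} × {84, 85}, {ι, λ} × {84, 85}, {ι, κ} × {83, 84, 85}, {ι, λ} × {83, 84, 85}, {ι, κ, λ} × {83, 84}, {ι, κ, λ} × {83, 85}, {ι, κ, λ} × {84, 85}, {ι, κ, λ} × {83, 84, 85}}; |τ_{X×Y}| = 216.

Enumerate products U × V with U ∈ τ_X, V ∈ τ_Y (deduplicated):
  ∅ × ∅ = {} (∅)
  {ι} × {83} = {(ι,83)}
  {ι} × {84} = {(ι,84)}
  {ι} × {85} = {(ι,85)}
  {κ} × {83} = {(κ,83)}
  {κ} × {84} = {(κ,84)}
  {κ} × {85} = {(κ,85)}
  {ι} × {83, 84} = {(ι,83), (ι,84)}
  {ι} × {83, 85} = {(ι,83), (ι,85)}
  {ι, κ} × {83} = {(ι,83), (κ,83)}
  {ι, λ} × {83} = {(ι,83), (λ,83)}
  {ι} × {84, 85} = {(ι,84), (ι,85)}
  {ι, κ} × {84} = {(ι,84), (κ,84)}
  {ι, λ} × {84} = {(ι,84), (λ,84)}
  {ι, κ} × {85} = {(ι,85), (κ,85)}
  {ι, λ} × {85} = {(ι,85), (λ,85)}
  {κ} × {83, 84} = {(κ,83), (κ,84)}
  {κ} × {83, 85} = {(κ,83), (κ,85)}
  {κ} × {84, 85} = {(κ,84), (κ,85)}
  {ι} × {83, 84, 85} = {(ι,83), (ι,84), (ι,85)}
  {ι, κ, λ} × {83} = {(ι,83), (κ,83), (λ,83)}
  {ι, κ, λ} × {84} = {(ι,84), (κ,84), (λ,84)}
  {ι, κ, λ} × {85} = {(ι,85), (κ,85), (λ,85)}
  {κ} × {83, 84, 85} = {(κ,83), (κ,84), (κ,85)}
  {ι, κ} × {83, 84} = {(ι,83), (ι,84), (κ,83), (κ,84)}
  {ι, λ} × {83, 84} = {(ι,83), (ι,84), (λ,83), (λ,84)}
  {ι, κ} × {83, 85} = {(ι,83), (ι,85), (κ,83), (κ,85)}
  {ι, λ} × {83, 85} = {(ι,83), (ι,85), (λ,83), (λ,85)}
  {ι, κ} × {84, 85} = {(ι,84), (ι,85), (κ,84), (κ,85)}
  {ι, λ} × {84, 85} = {(ι,84), (ι,85), (λ,84), (λ,85)}
  {ι, κ} × {83, 84, 85} = {(ι,83), (ι,84), (ι,85), (κ,83), (κ,84), (κ,85)}
  {ι, λ} × {83, 84, 85} = {(ι,83), (ι,84), (ι,85), (λ,83), (λ,84), (λ,85)}
  {ι, κ, λ} × {83, 84} = {(ι,83), (ι,84), (κ,83), (κ,84), (λ,83), (λ,84)}
  {ι, κ, λ} × {83, 85} = {(ι,83), (ι,85), (κ,83), (κ,85), (λ,83), (λ,85)}
  {ι, κ, λ} × {84, 85} = {(ι,84), (ι,85), (κ,84), (κ,85), (λ,84), (λ,85)}
  {ι, κ, λ} × {83, 84, 85} = {(ι,83), (ι,84), (ι,85), (κ,83), (κ,84), (κ,85), (λ,83), (λ,84), (λ,85)}
These 36 distinct sets form the basis B.
Close under arbitrary unions to get τ_{X×Y}; counting gives |τ_{X×Y}| = 216.


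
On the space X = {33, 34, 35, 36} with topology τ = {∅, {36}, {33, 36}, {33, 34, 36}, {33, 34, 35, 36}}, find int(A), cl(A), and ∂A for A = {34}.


int(A) = ∅, cl(A) = {34, 35}, ∂A = {34, 35}.

Closed sets in (X, τ) are complements of opens:
  closed(X, τ) = {∅, {35}, {34, 35}, {33, 34, 35}, {33, 34, 35, 36}}.
int(A) = ⋃ {U ∈ τ : U ⊆ A}. Opens contained in A: ∅.
Taking the union of these: int(A) = ∅.
cl(A) = ⋂ {C closed : A ⊆ C}. Closed sets containing A: {34, 35}, {33, 34, 35}, {33, 34, 35, 36}.
Intersecting these: cl(A) = {34, 35}.
∂A = cl(A) ∖ int(A) = {34, 35} ∖ ∅ = {34, 35}.
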